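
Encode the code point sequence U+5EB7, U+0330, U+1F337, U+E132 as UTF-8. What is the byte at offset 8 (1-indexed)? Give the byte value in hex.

0x8C

1-indexed offset 8 is 0-indexed offset 7.
U+5EB7 → 3-byte form E5 BA B7 at offsets 0–2.
U+0330 → 2-byte form CC B0 at offsets 3–4.
U+1F337 → 4-byte form F0 9F 8C B7 at offsets 5–8.
Offset 7 falls in char 3's range; it's byte 3 of F0 9F 8C B7 = 0x8C.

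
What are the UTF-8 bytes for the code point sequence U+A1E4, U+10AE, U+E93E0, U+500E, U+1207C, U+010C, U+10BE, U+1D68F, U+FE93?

EA 87 A4 E1 82 AE F3 A9 8F A0 E5 80 8E F0 92 81 BC C4 8C E1 82 BE F0 9D 9A 8F EF BA 93

U+A1E4: 3-byte form → EA 87 A4.
U+10AE: 3-byte form → E1 82 AE.
U+E93E0: 4-byte form → F3 A9 8F A0.
U+500E: 3-byte form → E5 80 8E.
U+1207C: 4-byte form → F0 92 81 BC.
U+010C: 2-byte form → C4 8C.
U+10BE: 3-byte form → E1 82 BE.
U+1D68F: 4-byte form → F0 9D 9A 8F.
U+FE93: 3-byte form → EF BA 93.
Concatenated (29 bytes): EA 87 A4 E1 82 AE F3 A9 8F A0 E5 80 8E F0 92 81 BC C4 8C E1 82 BE F0 9D 9A 8F EF BA 93.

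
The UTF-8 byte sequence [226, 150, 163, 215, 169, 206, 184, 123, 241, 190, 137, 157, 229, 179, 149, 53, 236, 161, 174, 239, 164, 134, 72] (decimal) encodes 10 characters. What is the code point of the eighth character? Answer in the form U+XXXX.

Offset 0: leading byte 0xE2 = 11100010 → 3-byte char #1 = E2 96 A3.
Offset 3: leading byte 0xD7 = 11010111 → 2-byte char #2 = D7 A9.
Offset 5: leading byte 0xCE = 11001110 → 2-byte char #3 = CE B8.
Offset 7: leading byte 0x7B = 01111011 → 1-byte char #4 = 7B.
Offset 8: leading byte 0xF1 = 11110001 → 4-byte char #5 = F1 BE 89 9D.
Offset 12: leading byte 0xE5 = 11100101 → 3-byte char #6 = E5 B3 95.
Offset 15: leading byte 0x35 = 00110101 → 1-byte char #7 = 35.
Offset 16: leading byte 0xEC = 11101100 → 3-byte char #8 = EC A1 AE.
Leading byte 0xEC = 11101100 matches 1110xxxx → 3-byte sequence.
Byte 1: 0xEC = 11101100, payload 1100 (4 bits).
Byte 2: 0xA1 = 10100001 (10xxxxxx ✓), payload 100001.
Byte 3: 0xAE = 10101110 (10xxxxxx ✓), payload 101110.
Concatenate: 1100100001101110 = 0xC86E (16 bits → U+C86E).

U+C86E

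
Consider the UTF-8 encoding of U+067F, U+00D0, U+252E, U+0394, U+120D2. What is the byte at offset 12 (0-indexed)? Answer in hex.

U+067F → 2-byte form D9 BF at offsets 0–1.
U+00D0 → 2-byte form C3 90 at offsets 2–3.
U+252E → 3-byte form E2 94 AE at offsets 4–6.
U+0394 → 2-byte form CE 94 at offsets 7–8.
U+120D2 → 4-byte form F0 92 83 92 at offsets 9–12.
Offset 12 falls in char 5's range; it's byte 4 of F0 92 83 92 = 0x92.

0x92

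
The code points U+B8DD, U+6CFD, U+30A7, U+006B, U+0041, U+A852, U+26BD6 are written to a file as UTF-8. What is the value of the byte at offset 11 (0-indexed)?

0xEA

U+B8DD → 3-byte form EB A3 9D at offsets 0–2.
U+6CFD → 3-byte form E6 B3 BD at offsets 3–5.
U+30A7 → 3-byte form E3 82 A7 at offsets 6–8.
U+006B → 1-byte form 6B at offsets 9–9.
U+0041 → 1-byte form 41 at offsets 10–10.
U+A852 → 3-byte form EA A1 92 at offsets 11–13.
Offset 11 falls in char 6's range; it's byte 1 of EA A1 92 = 0xEA.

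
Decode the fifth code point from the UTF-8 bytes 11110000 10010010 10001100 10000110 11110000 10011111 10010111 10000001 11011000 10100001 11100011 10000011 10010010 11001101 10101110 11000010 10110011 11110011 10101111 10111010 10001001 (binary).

Offset 0: leading byte 0xF0 = 11110000 → 4-byte char #1 = F0 92 8C 86.
Offset 4: leading byte 0xF0 = 11110000 → 4-byte char #2 = F0 9F 97 81.
Offset 8: leading byte 0xD8 = 11011000 → 2-byte char #3 = D8 A1.
Offset 10: leading byte 0xE3 = 11100011 → 3-byte char #4 = E3 83 92.
Offset 13: leading byte 0xCD = 11001101 → 2-byte char #5 = CD AE.
Leading byte 0xCD = 11001101 matches 110xxxxx → 2-byte sequence.
Byte 1: 0xCD = 11001101, payload 01101 (5 bits).
Byte 2: 0xAE = 10101110 (10xxxxxx ✓), payload 101110.
Concatenate: 01101101110 = 0x36E (11 bits → U+036E).

U+036E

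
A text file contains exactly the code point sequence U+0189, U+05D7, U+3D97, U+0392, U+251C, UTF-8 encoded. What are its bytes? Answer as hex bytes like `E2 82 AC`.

U+0189: 2-byte form → C6 89.
U+05D7: 2-byte form → D7 97.
U+3D97: 3-byte form → E3 B6 97.
U+0392: 2-byte form → CE 92.
U+251C: 3-byte form → E2 94 9C.
Concatenated (12 bytes): C6 89 D7 97 E3 B6 97 CE 92 E2 94 9C.

C6 89 D7 97 E3 B6 97 CE 92 E2 94 9C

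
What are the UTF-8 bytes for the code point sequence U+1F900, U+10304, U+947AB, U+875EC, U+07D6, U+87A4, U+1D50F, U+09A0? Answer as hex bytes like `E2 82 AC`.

F0 9F A4 80 F0 90 8C 84 F2 94 9E AB F2 87 97 AC DF 96 E8 9E A4 F0 9D 94 8F E0 A6 A0

U+1F900: 4-byte form → F0 9F A4 80.
U+10304: 4-byte form → F0 90 8C 84.
U+947AB: 4-byte form → F2 94 9E AB.
U+875EC: 4-byte form → F2 87 97 AC.
U+07D6: 2-byte form → DF 96.
U+87A4: 3-byte form → E8 9E A4.
U+1D50F: 4-byte form → F0 9D 94 8F.
U+09A0: 3-byte form → E0 A6 A0.
Concatenated (28 bytes): F0 9F A4 80 F0 90 8C 84 F2 94 9E AB F2 87 97 AC DF 96 E8 9E A4 F0 9D 94 8F E0 A6 A0.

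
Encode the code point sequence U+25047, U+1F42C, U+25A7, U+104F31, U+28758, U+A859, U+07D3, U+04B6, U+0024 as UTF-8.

U+25047: 4-byte form → F0 A5 81 87.
U+1F42C: 4-byte form → F0 9F 90 AC.
U+25A7: 3-byte form → E2 96 A7.
U+104F31: 4-byte form → F4 84 BC B1.
U+28758: 4-byte form → F0 A8 9D 98.
U+A859: 3-byte form → EA A1 99.
U+07D3: 2-byte form → DF 93.
U+04B6: 2-byte form → D2 B6.
U+0024: 1-byte form → 24.
Concatenated (27 bytes): F0 A5 81 87 F0 9F 90 AC E2 96 A7 F4 84 BC B1 F0 A8 9D 98 EA A1 99 DF 93 D2 B6 24.

F0 A5 81 87 F0 9F 90 AC E2 96 A7 F4 84 BC B1 F0 A8 9D 98 EA A1 99 DF 93 D2 B6 24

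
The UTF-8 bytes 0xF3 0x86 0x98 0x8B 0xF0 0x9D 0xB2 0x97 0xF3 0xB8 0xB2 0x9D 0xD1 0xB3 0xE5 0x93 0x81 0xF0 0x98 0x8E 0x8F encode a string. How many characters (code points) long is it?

6

Byte at offset 0: 0xF3 = 11110011 → 4-byte char (#1). Advance 4.
Byte at offset 4: 0xF0 = 11110000 → 4-byte char (#2). Advance 4.
Byte at offset 8: 0xF3 = 11110011 → 4-byte char (#3). Advance 4.
Byte at offset 12: 0xD1 = 11010001 → 2-byte char (#4). Advance 2.
Byte at offset 14: 0xE5 = 11100101 → 3-byte char (#5). Advance 3.
Byte at offset 17: 0xF0 = 11110000 → 4-byte char (#6). Advance 4.
Reached end at offset 21 after 6 code points.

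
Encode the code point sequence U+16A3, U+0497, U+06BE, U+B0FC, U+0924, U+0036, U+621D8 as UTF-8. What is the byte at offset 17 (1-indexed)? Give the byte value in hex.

1-indexed offset 17 is 0-indexed offset 16.
U+16A3 → 3-byte form E1 9A A3 at offsets 0–2.
U+0497 → 2-byte form D2 97 at offsets 3–4.
U+06BE → 2-byte form DA BE at offsets 5–6.
U+B0FC → 3-byte form EB 83 BC at offsets 7–9.
U+0924 → 3-byte form E0 A4 A4 at offsets 10–12.
U+0036 → 1-byte form 36 at offsets 13–13.
U+621D8 → 4-byte form F1 A2 87 98 at offsets 14–17.
Offset 16 falls in char 7's range; it's byte 3 of F1 A2 87 98 = 0x87.

0x87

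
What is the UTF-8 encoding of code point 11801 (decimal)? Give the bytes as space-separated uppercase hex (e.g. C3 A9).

U+2E19 = 0x2E19 = 11801 decimal. In range U+0800–U+FFFF → 3-byte form: 1110xxxx 10xxxxxx 10xxxxxx.
Binary (16 bits): 0010111000011001.
Split 4+6+6: 0010 | 111000 | 011001.
Byte 1: 11100010 = 0xE2.
Byte 2: 10111000 = 0xB8.
Byte 3: 10011001 = 0x99.

E2 B8 99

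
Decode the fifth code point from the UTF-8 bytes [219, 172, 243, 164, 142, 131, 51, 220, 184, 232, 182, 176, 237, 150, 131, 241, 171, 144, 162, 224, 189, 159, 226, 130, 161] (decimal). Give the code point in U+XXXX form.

Offset 0: leading byte 0xDB = 11011011 → 2-byte char #1 = DB AC.
Offset 2: leading byte 0xF3 = 11110011 → 4-byte char #2 = F3 A4 8E 83.
Offset 6: leading byte 0x33 = 00110011 → 1-byte char #3 = 33.
Offset 7: leading byte 0xDC = 11011100 → 2-byte char #4 = DC B8.
Offset 9: leading byte 0xE8 = 11101000 → 3-byte char #5 = E8 B6 B0.
Leading byte 0xE8 = 11101000 matches 1110xxxx → 3-byte sequence.
Byte 1: 0xE8 = 11101000, payload 1000 (4 bits).
Byte 2: 0xB6 = 10110110 (10xxxxxx ✓), payload 110110.
Byte 3: 0xB0 = 10110000 (10xxxxxx ✓), payload 110000.
Concatenate: 1000110110110000 = 0x8DB0 (16 bits → U+8DB0).

U+8DB0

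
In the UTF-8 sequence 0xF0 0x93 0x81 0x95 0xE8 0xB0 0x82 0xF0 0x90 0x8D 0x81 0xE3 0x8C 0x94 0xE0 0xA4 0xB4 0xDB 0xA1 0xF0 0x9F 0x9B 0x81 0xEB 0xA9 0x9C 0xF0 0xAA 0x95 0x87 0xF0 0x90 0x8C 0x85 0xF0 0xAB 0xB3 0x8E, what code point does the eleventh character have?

U+2BCCE

Offset 0: leading byte 0xF0 = 11110000 → 4-byte char #1 = F0 93 81 95.
Offset 4: leading byte 0xE8 = 11101000 → 3-byte char #2 = E8 B0 82.
Offset 7: leading byte 0xF0 = 11110000 → 4-byte char #3 = F0 90 8D 81.
Offset 11: leading byte 0xE3 = 11100011 → 3-byte char #4 = E3 8C 94.
Offset 14: leading byte 0xE0 = 11100000 → 3-byte char #5 = E0 A4 B4.
Offset 17: leading byte 0xDB = 11011011 → 2-byte char #6 = DB A1.
Offset 19: leading byte 0xF0 = 11110000 → 4-byte char #7 = F0 9F 9B 81.
Offset 23: leading byte 0xEB = 11101011 → 3-byte char #8 = EB A9 9C.
Offset 26: leading byte 0xF0 = 11110000 → 4-byte char #9 = F0 AA 95 87.
Offset 30: leading byte 0xF0 = 11110000 → 4-byte char #10 = F0 90 8C 85.
Offset 34: leading byte 0xF0 = 11110000 → 4-byte char #11 = F0 AB B3 8E.
Leading byte 0xF0 = 11110000 matches 11110xxx → 4-byte sequence.
Byte 1: 0xF0 = 11110000, payload 000 (3 bits).
Byte 2: 0xAB = 10101011 (10xxxxxx ✓), payload 101011.
Byte 3: 0xB3 = 10110011 (10xxxxxx ✓), payload 110011.
Byte 4: 0x8E = 10001110 (10xxxxxx ✓), payload 001110.
Concatenate: 000101011110011001110 = 0x2BCCE (21 bits → U+2BCCE).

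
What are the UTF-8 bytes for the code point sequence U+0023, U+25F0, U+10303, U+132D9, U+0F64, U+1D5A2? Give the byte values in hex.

U+0023: 1-byte form → 23.
U+25F0: 3-byte form → E2 97 B0.
U+10303: 4-byte form → F0 90 8C 83.
U+132D9: 4-byte form → F0 93 8B 99.
U+0F64: 3-byte form → E0 BD A4.
U+1D5A2: 4-byte form → F0 9D 96 A2.
Concatenated (19 bytes): 23 E2 97 B0 F0 90 8C 83 F0 93 8B 99 E0 BD A4 F0 9D 96 A2.

23 E2 97 B0 F0 90 8C 83 F0 93 8B 99 E0 BD A4 F0 9D 96 A2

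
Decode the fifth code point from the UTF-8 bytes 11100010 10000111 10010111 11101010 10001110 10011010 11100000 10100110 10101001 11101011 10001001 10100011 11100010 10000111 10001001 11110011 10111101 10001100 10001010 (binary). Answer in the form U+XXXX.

Offset 0: leading byte 0xE2 = 11100010 → 3-byte char #1 = E2 87 97.
Offset 3: leading byte 0xEA = 11101010 → 3-byte char #2 = EA 8E 9A.
Offset 6: leading byte 0xE0 = 11100000 → 3-byte char #3 = E0 A6 A9.
Offset 9: leading byte 0xEB = 11101011 → 3-byte char #4 = EB 89 A3.
Offset 12: leading byte 0xE2 = 11100010 → 3-byte char #5 = E2 87 89.
Leading byte 0xE2 = 11100010 matches 1110xxxx → 3-byte sequence.
Byte 1: 0xE2 = 11100010, payload 0010 (4 bits).
Byte 2: 0x87 = 10000111 (10xxxxxx ✓), payload 000111.
Byte 3: 0x89 = 10001001 (10xxxxxx ✓), payload 001001.
Concatenate: 0010000111001001 = 0x21C9 (16 bits → U+21C9).

U+21C9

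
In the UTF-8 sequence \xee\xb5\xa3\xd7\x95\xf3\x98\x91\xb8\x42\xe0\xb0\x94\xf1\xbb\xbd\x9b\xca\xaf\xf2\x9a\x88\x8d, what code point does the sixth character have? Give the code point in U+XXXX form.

U+7BF5B

Offset 0: leading byte 0xEE = 11101110 → 3-byte char #1 = EE B5 A3.
Offset 3: leading byte 0xD7 = 11010111 → 2-byte char #2 = D7 95.
Offset 5: leading byte 0xF3 = 11110011 → 4-byte char #3 = F3 98 91 B8.
Offset 9: leading byte 0x42 = 01000010 → 1-byte char #4 = 42.
Offset 10: leading byte 0xE0 = 11100000 → 3-byte char #5 = E0 B0 94.
Offset 13: leading byte 0xF1 = 11110001 → 4-byte char #6 = F1 BB BD 9B.
Leading byte 0xF1 = 11110001 matches 11110xxx → 4-byte sequence.
Byte 1: 0xF1 = 11110001, payload 001 (3 bits).
Byte 2: 0xBB = 10111011 (10xxxxxx ✓), payload 111011.
Byte 3: 0xBD = 10111101 (10xxxxxx ✓), payload 111101.
Byte 4: 0x9B = 10011011 (10xxxxxx ✓), payload 011011.
Concatenate: 001111011111101011011 = 0x7BF5B (21 bits → U+7BF5B).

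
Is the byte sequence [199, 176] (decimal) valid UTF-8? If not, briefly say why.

valid

Leading byte 0xC7 = 11000111 → 2-byte form.
Continuation bytes 0xB0=10110000 all match 10xxxxxx.
Decoded value 0x1F0 is ≥ 0x80 (shortest form) and not a surrogate.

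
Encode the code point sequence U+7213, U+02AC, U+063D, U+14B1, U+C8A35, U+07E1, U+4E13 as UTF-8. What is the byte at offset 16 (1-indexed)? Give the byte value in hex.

0xA1

1-indexed offset 16 is 0-indexed offset 15.
U+7213 → 3-byte form E7 88 93 at offsets 0–2.
U+02AC → 2-byte form CA AC at offsets 3–4.
U+063D → 2-byte form D8 BD at offsets 5–6.
U+14B1 → 3-byte form E1 92 B1 at offsets 7–9.
U+C8A35 → 4-byte form F3 88 A8 B5 at offsets 10–13.
U+07E1 → 2-byte form DF A1 at offsets 14–15.
Offset 15 falls in char 6's range; it's byte 2 of DF A1 = 0xA1.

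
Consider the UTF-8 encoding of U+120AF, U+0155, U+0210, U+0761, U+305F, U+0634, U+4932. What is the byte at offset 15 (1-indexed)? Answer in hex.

0xB4

1-indexed offset 15 is 0-indexed offset 14.
U+120AF → 4-byte form F0 92 82 AF at offsets 0–3.
U+0155 → 2-byte form C5 95 at offsets 4–5.
U+0210 → 2-byte form C8 90 at offsets 6–7.
U+0761 → 2-byte form DD A1 at offsets 8–9.
U+305F → 3-byte form E3 81 9F at offsets 10–12.
U+0634 → 2-byte form D8 B4 at offsets 13–14.
Offset 14 falls in char 6's range; it's byte 2 of D8 B4 = 0xB4.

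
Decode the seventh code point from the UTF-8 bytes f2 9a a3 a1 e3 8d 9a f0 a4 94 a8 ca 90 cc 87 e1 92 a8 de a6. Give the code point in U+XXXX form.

Offset 0: leading byte 0xF2 = 11110010 → 4-byte char #1 = F2 9A A3 A1.
Offset 4: leading byte 0xE3 = 11100011 → 3-byte char #2 = E3 8D 9A.
Offset 7: leading byte 0xF0 = 11110000 → 4-byte char #3 = F0 A4 94 A8.
Offset 11: leading byte 0xCA = 11001010 → 2-byte char #4 = CA 90.
Offset 13: leading byte 0xCC = 11001100 → 2-byte char #5 = CC 87.
Offset 15: leading byte 0xE1 = 11100001 → 3-byte char #6 = E1 92 A8.
Offset 18: leading byte 0xDE = 11011110 → 2-byte char #7 = DE A6.
Leading byte 0xDE = 11011110 matches 110xxxxx → 2-byte sequence.
Byte 1: 0xDE = 11011110, payload 11110 (5 bits).
Byte 2: 0xA6 = 10100110 (10xxxxxx ✓), payload 100110.
Concatenate: 11110100110 = 0x7A6 (11 bits → U+07A6).

U+07A6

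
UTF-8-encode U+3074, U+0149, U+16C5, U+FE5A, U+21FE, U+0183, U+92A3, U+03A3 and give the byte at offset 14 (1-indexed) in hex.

0xBE

1-indexed offset 14 is 0-indexed offset 13.
U+3074 → 3-byte form E3 81 B4 at offsets 0–2.
U+0149 → 2-byte form C5 89 at offsets 3–4.
U+16C5 → 3-byte form E1 9B 85 at offsets 5–7.
U+FE5A → 3-byte form EF B9 9A at offsets 8–10.
U+21FE → 3-byte form E2 87 BE at offsets 11–13.
Offset 13 falls in char 5's range; it's byte 3 of E2 87 BE = 0xBE.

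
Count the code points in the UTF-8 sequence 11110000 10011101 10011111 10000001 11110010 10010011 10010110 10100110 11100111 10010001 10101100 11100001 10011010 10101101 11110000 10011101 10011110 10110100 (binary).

Byte at offset 0: 0xF0 = 11110000 → 4-byte char (#1). Advance 4.
Byte at offset 4: 0xF2 = 11110010 → 4-byte char (#2). Advance 4.
Byte at offset 8: 0xE7 = 11100111 → 3-byte char (#3). Advance 3.
Byte at offset 11: 0xE1 = 11100001 → 3-byte char (#4). Advance 3.
Byte at offset 14: 0xF0 = 11110000 → 4-byte char (#5). Advance 4.
Reached end at offset 18 after 5 code points.

5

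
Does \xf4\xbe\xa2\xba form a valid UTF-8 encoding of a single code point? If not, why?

invalid (encodes a value above U+10FFFF)

Leading byte 0xF4 = 11110100 → 4-byte form.
Payload = 0x13E8BA, which exceeds U+10FFFF, the maximum Unicode code point. (Leading bytes F5–FF, or F4 followed by ≥ 0x90, are invalid.)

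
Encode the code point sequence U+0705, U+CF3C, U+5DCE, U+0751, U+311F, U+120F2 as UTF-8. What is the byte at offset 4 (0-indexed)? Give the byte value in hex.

U+0705 → 2-byte form DC 85 at offsets 0–1.
U+CF3C → 3-byte form EC BC BC at offsets 2–4.
Offset 4 falls in char 2's range; it's byte 3 of EC BC BC = 0xBC.

0xBC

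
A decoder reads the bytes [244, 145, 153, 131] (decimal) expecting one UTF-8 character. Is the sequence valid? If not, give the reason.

Leading byte 0xF4 = 11110100 → 4-byte form.
Payload = 0x111643, which exceeds U+10FFFF, the maximum Unicode code point. (Leading bytes F5–FF, or F4 followed by ≥ 0x90, are invalid.)

invalid (encodes a value above U+10FFFF)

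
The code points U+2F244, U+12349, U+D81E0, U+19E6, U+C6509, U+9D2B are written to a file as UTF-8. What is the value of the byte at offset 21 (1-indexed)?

1-indexed offset 21 is 0-indexed offset 20.
U+2F244 → 4-byte form F0 AF 89 84 at offsets 0–3.
U+12349 → 4-byte form F0 92 8D 89 at offsets 4–7.
U+D81E0 → 4-byte form F3 98 87 A0 at offsets 8–11.
U+19E6 → 3-byte form E1 A7 A6 at offsets 12–14.
U+C6509 → 4-byte form F3 86 94 89 at offsets 15–18.
U+9D2B → 3-byte form E9 B4 AB at offsets 19–21.
Offset 20 falls in char 6's range; it's byte 2 of E9 B4 AB = 0xB4.

0xB4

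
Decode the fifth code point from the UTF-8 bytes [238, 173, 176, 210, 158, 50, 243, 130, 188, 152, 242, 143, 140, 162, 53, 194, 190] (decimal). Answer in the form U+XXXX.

U+8F322

Offset 0: leading byte 0xEE = 11101110 → 3-byte char #1 = EE AD B0.
Offset 3: leading byte 0xD2 = 11010010 → 2-byte char #2 = D2 9E.
Offset 5: leading byte 0x32 = 00110010 → 1-byte char #3 = 32.
Offset 6: leading byte 0xF3 = 11110011 → 4-byte char #4 = F3 82 BC 98.
Offset 10: leading byte 0xF2 = 11110010 → 4-byte char #5 = F2 8F 8C A2.
Leading byte 0xF2 = 11110010 matches 11110xxx → 4-byte sequence.
Byte 1: 0xF2 = 11110010, payload 010 (3 bits).
Byte 2: 0x8F = 10001111 (10xxxxxx ✓), payload 001111.
Byte 3: 0x8C = 10001100 (10xxxxxx ✓), payload 001100.
Byte 4: 0xA2 = 10100010 (10xxxxxx ✓), payload 100010.
Concatenate: 010001111001100100010 = 0x8F322 (21 bits → U+8F322).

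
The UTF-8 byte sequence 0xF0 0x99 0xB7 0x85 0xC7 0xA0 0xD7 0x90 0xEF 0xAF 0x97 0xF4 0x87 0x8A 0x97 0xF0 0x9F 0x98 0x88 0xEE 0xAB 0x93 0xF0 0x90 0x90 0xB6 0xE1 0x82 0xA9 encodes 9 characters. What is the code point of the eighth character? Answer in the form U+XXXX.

Offset 0: leading byte 0xF0 = 11110000 → 4-byte char #1 = F0 99 B7 85.
Offset 4: leading byte 0xC7 = 11000111 → 2-byte char #2 = C7 A0.
Offset 6: leading byte 0xD7 = 11010111 → 2-byte char #3 = D7 90.
Offset 8: leading byte 0xEF = 11101111 → 3-byte char #4 = EF AF 97.
Offset 11: leading byte 0xF4 = 11110100 → 4-byte char #5 = F4 87 8A 97.
Offset 15: leading byte 0xF0 = 11110000 → 4-byte char #6 = F0 9F 98 88.
Offset 19: leading byte 0xEE = 11101110 → 3-byte char #7 = EE AB 93.
Offset 22: leading byte 0xF0 = 11110000 → 4-byte char #8 = F0 90 90 B6.
Leading byte 0xF0 = 11110000 matches 11110xxx → 4-byte sequence.
Byte 1: 0xF0 = 11110000, payload 000 (3 bits).
Byte 2: 0x90 = 10010000 (10xxxxxx ✓), payload 010000.
Byte 3: 0x90 = 10010000 (10xxxxxx ✓), payload 010000.
Byte 4: 0xB6 = 10110110 (10xxxxxx ✓), payload 110110.
Concatenate: 000010000010000110110 = 0x10436 (21 bits → U+10436).

U+10436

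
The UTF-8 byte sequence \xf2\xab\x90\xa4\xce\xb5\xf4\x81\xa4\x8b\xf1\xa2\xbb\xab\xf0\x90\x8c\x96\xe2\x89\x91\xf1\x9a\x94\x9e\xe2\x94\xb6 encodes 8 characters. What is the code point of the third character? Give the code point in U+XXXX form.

U+10190B

Offset 0: leading byte 0xF2 = 11110010 → 4-byte char #1 = F2 AB 90 A4.
Offset 4: leading byte 0xCE = 11001110 → 2-byte char #2 = CE B5.
Offset 6: leading byte 0xF4 = 11110100 → 4-byte char #3 = F4 81 A4 8B.
Leading byte 0xF4 = 11110100 matches 11110xxx → 4-byte sequence.
Byte 1: 0xF4 = 11110100, payload 100 (3 bits).
Byte 2: 0x81 = 10000001 (10xxxxxx ✓), payload 000001.
Byte 3: 0xA4 = 10100100 (10xxxxxx ✓), payload 100100.
Byte 4: 0x8B = 10001011 (10xxxxxx ✓), payload 001011.
Concatenate: 100000001100100001011 = 0x10190B (21 bits → U+10190B).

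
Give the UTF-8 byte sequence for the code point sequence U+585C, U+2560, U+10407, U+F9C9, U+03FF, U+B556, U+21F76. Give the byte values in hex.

E5 A1 9C E2 95 A0 F0 90 90 87 EF A7 89 CF BF EB 95 96 F0 A1 BD B6

U+585C: 3-byte form → E5 A1 9C.
U+2560: 3-byte form → E2 95 A0.
U+10407: 4-byte form → F0 90 90 87.
U+F9C9: 3-byte form → EF A7 89.
U+03FF: 2-byte form → CF BF.
U+B556: 3-byte form → EB 95 96.
U+21F76: 4-byte form → F0 A1 BD B6.
Concatenated (22 bytes): E5 A1 9C E2 95 A0 F0 90 90 87 EF A7 89 CF BF EB 95 96 F0 A1 BD B6.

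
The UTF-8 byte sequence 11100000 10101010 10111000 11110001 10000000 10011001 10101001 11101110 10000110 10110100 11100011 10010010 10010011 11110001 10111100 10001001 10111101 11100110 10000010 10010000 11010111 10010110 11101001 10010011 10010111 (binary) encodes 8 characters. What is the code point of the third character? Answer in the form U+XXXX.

U+E1B4

Offset 0: leading byte 0xE0 = 11100000 → 3-byte char #1 = E0 AA B8.
Offset 3: leading byte 0xF1 = 11110001 → 4-byte char #2 = F1 80 99 A9.
Offset 7: leading byte 0xEE = 11101110 → 3-byte char #3 = EE 86 B4.
Leading byte 0xEE = 11101110 matches 1110xxxx → 3-byte sequence.
Byte 1: 0xEE = 11101110, payload 1110 (4 bits).
Byte 2: 0x86 = 10000110 (10xxxxxx ✓), payload 000110.
Byte 3: 0xB4 = 10110100 (10xxxxxx ✓), payload 110100.
Concatenate: 1110000110110100 = 0xE1B4 (16 bits → U+E1B4).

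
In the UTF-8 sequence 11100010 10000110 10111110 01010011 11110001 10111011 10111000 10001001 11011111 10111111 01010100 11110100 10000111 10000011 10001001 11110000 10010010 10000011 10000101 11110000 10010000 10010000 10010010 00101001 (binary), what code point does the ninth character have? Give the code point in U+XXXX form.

U+0029

Offset 0: leading byte 0xE2 = 11100010 → 3-byte char #1 = E2 86 BE.
Offset 3: leading byte 0x53 = 01010011 → 1-byte char #2 = 53.
Offset 4: leading byte 0xF1 = 11110001 → 4-byte char #3 = F1 BB B8 89.
Offset 8: leading byte 0xDF = 11011111 → 2-byte char #4 = DF BF.
Offset 10: leading byte 0x54 = 01010100 → 1-byte char #5 = 54.
Offset 11: leading byte 0xF4 = 11110100 → 4-byte char #6 = F4 87 83 89.
Offset 15: leading byte 0xF0 = 11110000 → 4-byte char #7 = F0 92 83 85.
Offset 19: leading byte 0xF0 = 11110000 → 4-byte char #8 = F0 90 90 92.
Offset 23: leading byte 0x29 = 00101001 → 1-byte char #9 = 29.
Leading byte 0x29 = 00101001 matches 0xxxxxxx → 1-byte sequence.
Byte 1: 0x29 = 00101001, payload 0101001 (7 bits).
Concatenate: 0101001 = 0x29 (7 bits → U+0029).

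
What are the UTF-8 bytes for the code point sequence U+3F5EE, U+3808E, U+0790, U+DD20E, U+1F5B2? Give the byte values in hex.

F0 BF 97 AE F0 B8 82 8E DE 90 F3 9D 88 8E F0 9F 96 B2

U+3F5EE: 4-byte form → F0 BF 97 AE.
U+3808E: 4-byte form → F0 B8 82 8E.
U+0790: 2-byte form → DE 90.
U+DD20E: 4-byte form → F3 9D 88 8E.
U+1F5B2: 4-byte form → F0 9F 96 B2.
Concatenated (18 bytes): F0 BF 97 AE F0 B8 82 8E DE 90 F3 9D 88 8E F0 9F 96 B2.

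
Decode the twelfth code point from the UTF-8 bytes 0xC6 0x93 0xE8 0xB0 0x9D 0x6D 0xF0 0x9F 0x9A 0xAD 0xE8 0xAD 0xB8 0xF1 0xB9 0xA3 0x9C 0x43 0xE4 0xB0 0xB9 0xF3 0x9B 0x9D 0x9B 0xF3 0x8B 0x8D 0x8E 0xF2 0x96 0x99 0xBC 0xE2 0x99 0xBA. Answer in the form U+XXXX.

U+267A

Offset 0: leading byte 0xC6 = 11000110 → 2-byte char #1 = C6 93.
Offset 2: leading byte 0xE8 = 11101000 → 3-byte char #2 = E8 B0 9D.
Offset 5: leading byte 0x6D = 01101101 → 1-byte char #3 = 6D.
Offset 6: leading byte 0xF0 = 11110000 → 4-byte char #4 = F0 9F 9A AD.
Offset 10: leading byte 0xE8 = 11101000 → 3-byte char #5 = E8 AD B8.
Offset 13: leading byte 0xF1 = 11110001 → 4-byte char #6 = F1 B9 A3 9C.
Offset 17: leading byte 0x43 = 01000011 → 1-byte char #7 = 43.
Offset 18: leading byte 0xE4 = 11100100 → 3-byte char #8 = E4 B0 B9.
Offset 21: leading byte 0xF3 = 11110011 → 4-byte char #9 = F3 9B 9D 9B.
Offset 25: leading byte 0xF3 = 11110011 → 4-byte char #10 = F3 8B 8D 8E.
Offset 29: leading byte 0xF2 = 11110010 → 4-byte char #11 = F2 96 99 BC.
Offset 33: leading byte 0xE2 = 11100010 → 3-byte char #12 = E2 99 BA.
Leading byte 0xE2 = 11100010 matches 1110xxxx → 3-byte sequence.
Byte 1: 0xE2 = 11100010, payload 0010 (4 bits).
Byte 2: 0x99 = 10011001 (10xxxxxx ✓), payload 011001.
Byte 3: 0xBA = 10111010 (10xxxxxx ✓), payload 111010.
Concatenate: 0010011001111010 = 0x267A (16 bits → U+267A).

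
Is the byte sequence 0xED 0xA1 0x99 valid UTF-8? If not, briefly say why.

invalid (encodes a surrogate (U+D800–U+DFFF))

Structurally a 3-byte sequence; payload = 0xD859.
But 0xD859 is in U+D800–U+DFFF, the surrogate range. Surrogates are not Unicode scalar values and are forbidden in UTF-8.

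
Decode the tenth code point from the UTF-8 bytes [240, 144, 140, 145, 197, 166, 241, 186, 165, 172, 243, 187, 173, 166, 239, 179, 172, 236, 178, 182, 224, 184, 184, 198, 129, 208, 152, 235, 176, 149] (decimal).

U+BC15

Offset 0: leading byte 0xF0 = 11110000 → 4-byte char #1 = F0 90 8C 91.
Offset 4: leading byte 0xC5 = 11000101 → 2-byte char #2 = C5 A6.
Offset 6: leading byte 0xF1 = 11110001 → 4-byte char #3 = F1 BA A5 AC.
Offset 10: leading byte 0xF3 = 11110011 → 4-byte char #4 = F3 BB AD A6.
Offset 14: leading byte 0xEF = 11101111 → 3-byte char #5 = EF B3 AC.
Offset 17: leading byte 0xEC = 11101100 → 3-byte char #6 = EC B2 B6.
Offset 20: leading byte 0xE0 = 11100000 → 3-byte char #7 = E0 B8 B8.
Offset 23: leading byte 0xC6 = 11000110 → 2-byte char #8 = C6 81.
Offset 25: leading byte 0xD0 = 11010000 → 2-byte char #9 = D0 98.
Offset 27: leading byte 0xEB = 11101011 → 3-byte char #10 = EB B0 95.
Leading byte 0xEB = 11101011 matches 1110xxxx → 3-byte sequence.
Byte 1: 0xEB = 11101011, payload 1011 (4 bits).
Byte 2: 0xB0 = 10110000 (10xxxxxx ✓), payload 110000.
Byte 3: 0x95 = 10010101 (10xxxxxx ✓), payload 010101.
Concatenate: 1011110000010101 = 0xBC15 (16 bits → U+BC15).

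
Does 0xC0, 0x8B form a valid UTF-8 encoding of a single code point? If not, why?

Leading byte 0xC0 = 11000000 → 2-byte form.
Continuation bytes all match 10xxxxxx. Payload decodes to 0xB.
But 0xB < 0x80, the minimum for a 2-byte sequence — this is an overlong encoding.

invalid (overlong encoding)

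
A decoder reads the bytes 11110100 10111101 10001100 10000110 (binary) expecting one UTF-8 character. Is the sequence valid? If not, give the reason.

invalid (encodes a value above U+10FFFF)

Leading byte 0xF4 = 11110100 → 4-byte form.
Payload = 0x13D306, which exceeds U+10FFFF, the maximum Unicode code point. (Leading bytes F5–FF, or F4 followed by ≥ 0x90, are invalid.)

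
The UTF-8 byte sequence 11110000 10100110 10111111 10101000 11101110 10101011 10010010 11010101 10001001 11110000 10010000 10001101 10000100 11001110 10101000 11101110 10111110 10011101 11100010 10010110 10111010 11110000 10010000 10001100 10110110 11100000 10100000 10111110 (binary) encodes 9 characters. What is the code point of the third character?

Offset 0: leading byte 0xF0 = 11110000 → 4-byte char #1 = F0 A6 BF A8.
Offset 4: leading byte 0xEE = 11101110 → 3-byte char #2 = EE AB 92.
Offset 7: leading byte 0xD5 = 11010101 → 2-byte char #3 = D5 89.
Leading byte 0xD5 = 11010101 matches 110xxxxx → 2-byte sequence.
Byte 1: 0xD5 = 11010101, payload 10101 (5 bits).
Byte 2: 0x89 = 10001001 (10xxxxxx ✓), payload 001001.
Concatenate: 10101001001 = 0x549 (11 bits → U+0549).

U+0549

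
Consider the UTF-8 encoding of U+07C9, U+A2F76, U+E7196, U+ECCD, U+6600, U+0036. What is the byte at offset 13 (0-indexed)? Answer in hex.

U+07C9 → 2-byte form DF 89 at offsets 0–1.
U+A2F76 → 4-byte form F2 A2 BD B6 at offsets 2–5.
U+E7196 → 4-byte form F3 A7 86 96 at offsets 6–9.
U+ECCD → 3-byte form EE B3 8D at offsets 10–12.
U+6600 → 3-byte form E6 98 80 at offsets 13–15.
Offset 13 falls in char 5's range; it's byte 1 of E6 98 80 = 0xE6.

0xE6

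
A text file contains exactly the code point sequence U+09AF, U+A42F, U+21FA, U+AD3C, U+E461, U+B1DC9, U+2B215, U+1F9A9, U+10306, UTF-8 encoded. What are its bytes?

E0 A6 AF EA 90 AF E2 87 BA EA B4 BC EE 91 A1 F2 B1 B7 89 F0 AB 88 95 F0 9F A6 A9 F0 90 8C 86

U+09AF: 3-byte form → E0 A6 AF.
U+A42F: 3-byte form → EA 90 AF.
U+21FA: 3-byte form → E2 87 BA.
U+AD3C: 3-byte form → EA B4 BC.
U+E461: 3-byte form → EE 91 A1.
U+B1DC9: 4-byte form → F2 B1 B7 89.
U+2B215: 4-byte form → F0 AB 88 95.
U+1F9A9: 4-byte form → F0 9F A6 A9.
U+10306: 4-byte form → F0 90 8C 86.
Concatenated (31 bytes): E0 A6 AF EA 90 AF E2 87 BA EA B4 BC EE 91 A1 F2 B1 B7 89 F0 AB 88 95 F0 9F A6 A9 F0 90 8C 86.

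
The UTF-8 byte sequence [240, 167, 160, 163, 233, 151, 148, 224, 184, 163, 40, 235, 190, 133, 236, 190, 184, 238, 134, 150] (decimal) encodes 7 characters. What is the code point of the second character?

U+95D4

Offset 0: leading byte 0xF0 = 11110000 → 4-byte char #1 = F0 A7 A0 A3.
Offset 4: leading byte 0xE9 = 11101001 → 3-byte char #2 = E9 97 94.
Leading byte 0xE9 = 11101001 matches 1110xxxx → 3-byte sequence.
Byte 1: 0xE9 = 11101001, payload 1001 (4 bits).
Byte 2: 0x97 = 10010111 (10xxxxxx ✓), payload 010111.
Byte 3: 0x94 = 10010100 (10xxxxxx ✓), payload 010100.
Concatenate: 1001010111010100 = 0x95D4 (16 bits → U+95D4).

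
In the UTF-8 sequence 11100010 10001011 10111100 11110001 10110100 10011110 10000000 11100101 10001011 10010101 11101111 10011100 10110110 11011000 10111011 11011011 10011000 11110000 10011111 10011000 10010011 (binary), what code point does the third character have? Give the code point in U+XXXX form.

Offset 0: leading byte 0xE2 = 11100010 → 3-byte char #1 = E2 8B BC.
Offset 3: leading byte 0xF1 = 11110001 → 4-byte char #2 = F1 B4 9E 80.
Offset 7: leading byte 0xE5 = 11100101 → 3-byte char #3 = E5 8B 95.
Leading byte 0xE5 = 11100101 matches 1110xxxx → 3-byte sequence.
Byte 1: 0xE5 = 11100101, payload 0101 (4 bits).
Byte 2: 0x8B = 10001011 (10xxxxxx ✓), payload 001011.
Byte 3: 0x95 = 10010101 (10xxxxxx ✓), payload 010101.
Concatenate: 0101001011010101 = 0x52D5 (16 bits → U+52D5).

U+52D5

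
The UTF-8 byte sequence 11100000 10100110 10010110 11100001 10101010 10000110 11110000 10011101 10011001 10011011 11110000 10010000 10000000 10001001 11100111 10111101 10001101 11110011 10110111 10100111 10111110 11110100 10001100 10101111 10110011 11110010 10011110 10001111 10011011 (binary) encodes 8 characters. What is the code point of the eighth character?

U+9E3DB

Offset 0: leading byte 0xE0 = 11100000 → 3-byte char #1 = E0 A6 96.
Offset 3: leading byte 0xE1 = 11100001 → 3-byte char #2 = E1 AA 86.
Offset 6: leading byte 0xF0 = 11110000 → 4-byte char #3 = F0 9D 99 9B.
Offset 10: leading byte 0xF0 = 11110000 → 4-byte char #4 = F0 90 80 89.
Offset 14: leading byte 0xE7 = 11100111 → 3-byte char #5 = E7 BD 8D.
Offset 17: leading byte 0xF3 = 11110011 → 4-byte char #6 = F3 B7 A7 BE.
Offset 21: leading byte 0xF4 = 11110100 → 4-byte char #7 = F4 8C AF B3.
Offset 25: leading byte 0xF2 = 11110010 → 4-byte char #8 = F2 9E 8F 9B.
Leading byte 0xF2 = 11110010 matches 11110xxx → 4-byte sequence.
Byte 1: 0xF2 = 11110010, payload 010 (3 bits).
Byte 2: 0x9E = 10011110 (10xxxxxx ✓), payload 011110.
Byte 3: 0x8F = 10001111 (10xxxxxx ✓), payload 001111.
Byte 4: 0x9B = 10011011 (10xxxxxx ✓), payload 011011.
Concatenate: 010011110001111011011 = 0x9E3DB (21 bits → U+9E3DB).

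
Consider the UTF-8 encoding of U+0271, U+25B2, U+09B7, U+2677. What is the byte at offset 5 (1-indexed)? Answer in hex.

0xB2

1-indexed offset 5 is 0-indexed offset 4.
U+0271 → 2-byte form C9 B1 at offsets 0–1.
U+25B2 → 3-byte form E2 96 B2 at offsets 2–4.
Offset 4 falls in char 2's range; it's byte 3 of E2 96 B2 = 0xB2.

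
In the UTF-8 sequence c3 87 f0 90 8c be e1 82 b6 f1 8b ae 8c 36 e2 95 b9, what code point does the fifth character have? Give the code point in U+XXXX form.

U+0036

Offset 0: leading byte 0xC3 = 11000011 → 2-byte char #1 = C3 87.
Offset 2: leading byte 0xF0 = 11110000 → 4-byte char #2 = F0 90 8C BE.
Offset 6: leading byte 0xE1 = 11100001 → 3-byte char #3 = E1 82 B6.
Offset 9: leading byte 0xF1 = 11110001 → 4-byte char #4 = F1 8B AE 8C.
Offset 13: leading byte 0x36 = 00110110 → 1-byte char #5 = 36.
Leading byte 0x36 = 00110110 matches 0xxxxxxx → 1-byte sequence.
Byte 1: 0x36 = 00110110, payload 0110110 (7 bits).
Concatenate: 0110110 = 0x36 (7 bits → U+0036).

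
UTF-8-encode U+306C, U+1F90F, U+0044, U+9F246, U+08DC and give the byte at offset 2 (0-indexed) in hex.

U+306C → 3-byte form E3 81 AC at offsets 0–2.
Offset 2 falls in char 1's range; it's byte 3 of E3 81 AC = 0xAC.

0xAC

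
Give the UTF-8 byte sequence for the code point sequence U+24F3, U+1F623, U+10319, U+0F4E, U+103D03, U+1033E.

U+24F3: 3-byte form → E2 93 B3.
U+1F623: 4-byte form → F0 9F 98 A3.
U+10319: 4-byte form → F0 90 8C 99.
U+0F4E: 3-byte form → E0 BD 8E.
U+103D03: 4-byte form → F4 83 B4 83.
U+1033E: 4-byte form → F0 90 8C BE.
Concatenated (22 bytes): E2 93 B3 F0 9F 98 A3 F0 90 8C 99 E0 BD 8E F4 83 B4 83 F0 90 8C BE.

E2 93 B3 F0 9F 98 A3 F0 90 8C 99 E0 BD 8E F4 83 B4 83 F0 90 8C BE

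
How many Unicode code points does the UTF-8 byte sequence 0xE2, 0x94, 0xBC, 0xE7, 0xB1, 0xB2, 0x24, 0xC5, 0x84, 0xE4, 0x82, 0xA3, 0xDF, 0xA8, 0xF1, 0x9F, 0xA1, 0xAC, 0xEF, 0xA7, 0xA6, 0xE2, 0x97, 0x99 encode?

Byte at offset 0: 0xE2 = 11100010 → 3-byte char (#1). Advance 3.
Byte at offset 3: 0xE7 = 11100111 → 3-byte char (#2). Advance 3.
Byte at offset 6: 0x24 = 00100100 → 1-byte char (#3). Advance 1.
Byte at offset 7: 0xC5 = 11000101 → 2-byte char (#4). Advance 2.
Byte at offset 9: 0xE4 = 11100100 → 3-byte char (#5). Advance 3.
Byte at offset 12: 0xDF = 11011111 → 2-byte char (#6). Advance 2.
Byte at offset 14: 0xF1 = 11110001 → 4-byte char (#7). Advance 4.
Byte at offset 18: 0xEF = 11101111 → 3-byte char (#8). Advance 3.
Byte at offset 21: 0xE2 = 11100010 → 3-byte char (#9). Advance 3.
Reached end at offset 24 after 9 code points.

9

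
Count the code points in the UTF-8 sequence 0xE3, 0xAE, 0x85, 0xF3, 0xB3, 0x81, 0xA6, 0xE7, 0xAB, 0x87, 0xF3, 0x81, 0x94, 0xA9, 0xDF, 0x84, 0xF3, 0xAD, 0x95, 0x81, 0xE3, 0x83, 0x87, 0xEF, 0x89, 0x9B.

8

Byte at offset 0: 0xE3 = 11100011 → 3-byte char (#1). Advance 3.
Byte at offset 3: 0xF3 = 11110011 → 4-byte char (#2). Advance 4.
Byte at offset 7: 0xE7 = 11100111 → 3-byte char (#3). Advance 3.
Byte at offset 10: 0xF3 = 11110011 → 4-byte char (#4). Advance 4.
Byte at offset 14: 0xDF = 11011111 → 2-byte char (#5). Advance 2.
Byte at offset 16: 0xF3 = 11110011 → 4-byte char (#6). Advance 4.
Byte at offset 20: 0xE3 = 11100011 → 3-byte char (#7). Advance 3.
Byte at offset 23: 0xEF = 11101111 → 3-byte char (#8). Advance 3.
Reached end at offset 26 after 8 code points.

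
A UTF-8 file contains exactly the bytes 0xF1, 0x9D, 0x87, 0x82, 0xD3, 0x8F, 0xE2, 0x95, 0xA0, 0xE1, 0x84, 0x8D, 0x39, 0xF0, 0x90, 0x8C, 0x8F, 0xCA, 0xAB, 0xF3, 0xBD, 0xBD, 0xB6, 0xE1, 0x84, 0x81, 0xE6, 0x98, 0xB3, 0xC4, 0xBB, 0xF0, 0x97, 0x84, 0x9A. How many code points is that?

Byte at offset 0: 0xF1 = 11110001 → 4-byte char (#1). Advance 4.
Byte at offset 4: 0xD3 = 11010011 → 2-byte char (#2). Advance 2.
Byte at offset 6: 0xE2 = 11100010 → 3-byte char (#3). Advance 3.
Byte at offset 9: 0xE1 = 11100001 → 3-byte char (#4). Advance 3.
Byte at offset 12: 0x39 = 00111001 → 1-byte char (#5). Advance 1.
Byte at offset 13: 0xF0 = 11110000 → 4-byte char (#6). Advance 4.
Byte at offset 17: 0xCA = 11001010 → 2-byte char (#7). Advance 2.
Byte at offset 19: 0xF3 = 11110011 → 4-byte char (#8). Advance 4.
Byte at offset 23: 0xE1 = 11100001 → 3-byte char (#9). Advance 3.
Byte at offset 26: 0xE6 = 11100110 → 3-byte char (#10). Advance 3.
Byte at offset 29: 0xC4 = 11000100 → 2-byte char (#11). Advance 2.
Byte at offset 31: 0xF0 = 11110000 → 4-byte char (#12). Advance 4.
Reached end at offset 35 after 12 code points.

12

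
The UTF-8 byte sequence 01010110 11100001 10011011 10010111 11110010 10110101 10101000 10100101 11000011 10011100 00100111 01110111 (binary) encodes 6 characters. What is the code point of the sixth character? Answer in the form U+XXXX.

U+0077

Offset 0: leading byte 0x56 = 01010110 → 1-byte char #1 = 56.
Offset 1: leading byte 0xE1 = 11100001 → 3-byte char #2 = E1 9B 97.
Offset 4: leading byte 0xF2 = 11110010 → 4-byte char #3 = F2 B5 A8 A5.
Offset 8: leading byte 0xC3 = 11000011 → 2-byte char #4 = C3 9C.
Offset 10: leading byte 0x27 = 00100111 → 1-byte char #5 = 27.
Offset 11: leading byte 0x77 = 01110111 → 1-byte char #6 = 77.
Leading byte 0x77 = 01110111 matches 0xxxxxxx → 1-byte sequence.
Byte 1: 0x77 = 01110111, payload 1110111 (7 bits).
Concatenate: 1110111 = 0x77 (7 bits → U+0077).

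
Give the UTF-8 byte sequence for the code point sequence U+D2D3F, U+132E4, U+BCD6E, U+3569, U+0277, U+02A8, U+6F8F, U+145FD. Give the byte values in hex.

U+D2D3F: 4-byte form → F3 92 B4 BF.
U+132E4: 4-byte form → F0 93 8B A4.
U+BCD6E: 4-byte form → F2 BC B5 AE.
U+3569: 3-byte form → E3 95 A9.
U+0277: 2-byte form → C9 B7.
U+02A8: 2-byte form → CA A8.
U+6F8F: 3-byte form → E6 BE 8F.
U+145FD: 4-byte form → F0 94 97 BD.
Concatenated (26 bytes): F3 92 B4 BF F0 93 8B A4 F2 BC B5 AE E3 95 A9 C9 B7 CA A8 E6 BE 8F F0 94 97 BD.

F3 92 B4 BF F0 93 8B A4 F2 BC B5 AE E3 95 A9 C9 B7 CA A8 E6 BE 8F F0 94 97 BD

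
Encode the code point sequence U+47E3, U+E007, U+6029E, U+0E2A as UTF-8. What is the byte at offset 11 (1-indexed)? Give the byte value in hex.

1-indexed offset 11 is 0-indexed offset 10.
U+47E3 → 3-byte form E4 9F A3 at offsets 0–2.
U+E007 → 3-byte form EE 80 87 at offsets 3–5.
U+6029E → 4-byte form F1 A0 8A 9E at offsets 6–9.
U+0E2A → 3-byte form E0 B8 AA at offsets 10–12.
Offset 10 falls in char 4's range; it's byte 1 of E0 B8 AA = 0xE0.

0xE0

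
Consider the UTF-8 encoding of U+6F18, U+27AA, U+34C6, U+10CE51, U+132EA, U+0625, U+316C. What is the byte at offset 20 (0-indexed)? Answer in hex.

U+6F18 → 3-byte form E6 BC 98 at offsets 0–2.
U+27AA → 3-byte form E2 9E AA at offsets 3–5.
U+34C6 → 3-byte form E3 93 86 at offsets 6–8.
U+10CE51 → 4-byte form F4 8C B9 91 at offsets 9–12.
U+132EA → 4-byte form F0 93 8B AA at offsets 13–16.
U+0625 → 2-byte form D8 A5 at offsets 17–18.
U+316C → 3-byte form E3 85 AC at offsets 19–21.
Offset 20 falls in char 7's range; it's byte 2 of E3 85 AC = 0x85.

0x85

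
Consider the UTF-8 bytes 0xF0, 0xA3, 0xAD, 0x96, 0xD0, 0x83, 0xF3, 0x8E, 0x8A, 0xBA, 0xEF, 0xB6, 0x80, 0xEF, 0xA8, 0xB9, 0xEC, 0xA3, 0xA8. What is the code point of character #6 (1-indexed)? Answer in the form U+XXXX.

Offset 0: leading byte 0xF0 = 11110000 → 4-byte char #1 = F0 A3 AD 96.
Offset 4: leading byte 0xD0 = 11010000 → 2-byte char #2 = D0 83.
Offset 6: leading byte 0xF3 = 11110011 → 4-byte char #3 = F3 8E 8A BA.
Offset 10: leading byte 0xEF = 11101111 → 3-byte char #4 = EF B6 80.
Offset 13: leading byte 0xEF = 11101111 → 3-byte char #5 = EF A8 B9.
Offset 16: leading byte 0xEC = 11101100 → 3-byte char #6 = EC A3 A8.
Leading byte 0xEC = 11101100 matches 1110xxxx → 3-byte sequence.
Byte 1: 0xEC = 11101100, payload 1100 (4 bits).
Byte 2: 0xA3 = 10100011 (10xxxxxx ✓), payload 100011.
Byte 3: 0xA8 = 10101000 (10xxxxxx ✓), payload 101000.
Concatenate: 1100100011101000 = 0xC8E8 (16 bits → U+C8E8).

U+C8E8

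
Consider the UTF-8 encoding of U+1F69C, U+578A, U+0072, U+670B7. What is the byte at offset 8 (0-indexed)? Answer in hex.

U+1F69C → 4-byte form F0 9F 9A 9C at offsets 0–3.
U+578A → 3-byte form E5 9E 8A at offsets 4–6.
U+0072 → 1-byte form 72 at offsets 7–7.
U+670B7 → 4-byte form F1 A7 82 B7 at offsets 8–11.
Offset 8 falls in char 4's range; it's byte 1 of F1 A7 82 B7 = 0xF1.

0xF1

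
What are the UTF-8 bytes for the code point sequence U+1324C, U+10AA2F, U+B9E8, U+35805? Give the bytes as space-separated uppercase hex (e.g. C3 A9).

F0 93 89 8C F4 8A A8 AF EB A7 A8 F0 B5 A0 85

U+1324C: 4-byte form → F0 93 89 8C.
U+10AA2F: 4-byte form → F4 8A A8 AF.
U+B9E8: 3-byte form → EB A7 A8.
U+35805: 4-byte form → F0 B5 A0 85.
Concatenated (15 bytes): F0 93 89 8C F4 8A A8 AF EB A7 A8 F0 B5 A0 85.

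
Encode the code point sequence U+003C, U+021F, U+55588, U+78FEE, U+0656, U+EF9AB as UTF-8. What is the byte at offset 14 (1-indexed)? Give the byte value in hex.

1-indexed offset 14 is 0-indexed offset 13.
U+003C → 1-byte form 3C at offsets 0–0.
U+021F → 2-byte form C8 9F at offsets 1–2.
U+55588 → 4-byte form F1 95 96 88 at offsets 3–6.
U+78FEE → 4-byte form F1 B8 BF AE at offsets 7–10.
U+0656 → 2-byte form D9 96 at offsets 11–12.
U+EF9AB → 4-byte form F3 AF A6 AB at offsets 13–16.
Offset 13 falls in char 6's range; it's byte 1 of F3 AF A6 AB = 0xF3.

0xF3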